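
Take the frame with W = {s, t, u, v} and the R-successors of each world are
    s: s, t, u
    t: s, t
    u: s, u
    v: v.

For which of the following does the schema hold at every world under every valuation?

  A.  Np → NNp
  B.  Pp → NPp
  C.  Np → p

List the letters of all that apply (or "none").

C

R is reflexive: each world relates to itself.
R is not transitive: t R s and s R u but not t R u.
R is not euclidean: s R t and s R u but not t R u.
(A) Np → NNp is axiom 4, which corresponds to transitivity. R is not transitive — not valid.
(B) axiom 5: valid iff R is euclidean. R is not euclidean — not valid.
(C) Np → p is axiom T, which corresponds to reflexivity. R is reflexive — valid.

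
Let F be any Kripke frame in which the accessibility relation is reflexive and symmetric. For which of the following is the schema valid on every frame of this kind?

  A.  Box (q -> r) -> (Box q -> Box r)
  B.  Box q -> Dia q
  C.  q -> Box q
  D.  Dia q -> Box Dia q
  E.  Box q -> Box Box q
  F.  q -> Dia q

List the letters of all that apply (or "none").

Reflexive relations are serial.
(A) Box (q -> r) -> (Box q -> Box r) is the K axiom; it holds on all frames — valid.
(B) axiom D: valid iff R is serial. Every such R is serial — valid.
(C) q -> Box q (equivalent to ◇p→p) corresponds to R being a subset of the identity. Such an R need not be a subset of the identity, so not valid.
(D) Dia q -> Box Dia q is axiom 5, which corresponds to the euclidean property. Such an R need not be euclidean — not valid.
(E) Box q -> Box Box q is axiom 4, which corresponds to transitivity. Such an R need not be transitive — not valid.
(F) the dual of axiom T: valid iff R is reflexive. Every such R is reflexive — valid.

A, B, F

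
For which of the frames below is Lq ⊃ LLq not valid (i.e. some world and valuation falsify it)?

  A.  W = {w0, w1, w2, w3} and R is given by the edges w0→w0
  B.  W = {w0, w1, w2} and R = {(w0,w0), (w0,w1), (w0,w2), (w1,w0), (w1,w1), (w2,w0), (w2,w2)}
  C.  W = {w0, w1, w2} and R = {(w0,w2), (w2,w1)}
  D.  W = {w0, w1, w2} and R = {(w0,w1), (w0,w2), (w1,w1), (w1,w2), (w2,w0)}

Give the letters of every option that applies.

B, C, D

The schema Lq ⊃ LLq is axiom 4; it is valid on a frame iff R is transitive.
(A) R is transitive (R is closed under composition), so the schema is valid here.
(B) R is not transitive (w1 R w0 and w0 R w2 but not w1 R w2), so the schema fails here.
(C) R is not transitive (w0 R w2 and w2 R w1 but not w0 R w1), so the schema fails here.
(D) R is not transitive (w0 R w2 and w2 R w0 but not w0 R w0), so the schema fails here.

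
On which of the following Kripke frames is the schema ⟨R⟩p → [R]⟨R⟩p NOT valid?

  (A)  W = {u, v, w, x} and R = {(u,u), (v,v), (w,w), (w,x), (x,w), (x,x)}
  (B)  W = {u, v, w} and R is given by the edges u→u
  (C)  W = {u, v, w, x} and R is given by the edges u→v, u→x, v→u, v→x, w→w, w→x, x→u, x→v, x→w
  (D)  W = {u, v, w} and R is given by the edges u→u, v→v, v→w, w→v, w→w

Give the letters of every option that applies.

C

The schema ⟨R⟩p → [R]⟨R⟩p is axiom 5; it is valid on a frame iff R is euclidean.
(A) R is euclidean (any two R-successors of the same world are R-related), so the schema is valid here.
(B) R is euclidean (any two R-successors of the same world are R-related), so the schema is valid here.
(C) R is not euclidean (x R u and x R w but not u R w), so the schema fails here.
(D) R is euclidean (any two R-successors of the same world are R-related), so the schema is valid here.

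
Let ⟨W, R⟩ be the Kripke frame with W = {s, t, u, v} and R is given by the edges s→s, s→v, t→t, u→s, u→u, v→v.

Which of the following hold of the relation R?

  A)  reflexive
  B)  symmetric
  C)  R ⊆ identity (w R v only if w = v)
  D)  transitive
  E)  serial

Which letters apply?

A, E

(A) reflexive: each world relates to itself.
(B) not symmetric: s R v but not v R s.
(C) not ⊆ identity: s R v with s ≠ v.
(D) not transitive: u R s and s R v but not u R v.
(E) serial: every world has an R-successor.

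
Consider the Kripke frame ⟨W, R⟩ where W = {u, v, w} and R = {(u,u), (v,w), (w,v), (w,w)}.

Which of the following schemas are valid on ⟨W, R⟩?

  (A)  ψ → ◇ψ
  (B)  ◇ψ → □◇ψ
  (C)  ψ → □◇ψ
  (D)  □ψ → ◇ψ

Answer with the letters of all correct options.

R is not reflexive: not v R v.
R is symmetric: every R-edge is matched by its reverse.
R is not euclidean: w R v and w R v but not v R v.
R is serial: every world has an R-successor.
(A) ψ → ◇ψ is the dual of axiom T; it is valid on a frame exactly when R is reflexive. R is not reflexive, so not valid.
(B) ◇ψ → □◇ψ is axiom 5, which corresponds to the euclidean property. R is not euclidean — not valid.
(C) ψ → □◇ψ is axiom B, which corresponds to symmetry. R is symmetric — valid.
(D) axiom D: valid iff R is serial. R is serial — valid.

C, D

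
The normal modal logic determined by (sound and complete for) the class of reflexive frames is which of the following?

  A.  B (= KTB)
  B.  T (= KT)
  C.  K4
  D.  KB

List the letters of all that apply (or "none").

B

(A) B (= KTB) is determined by the class of reflexive and symmetric frames.
(B) T (= KT) is determined by exactly this class.
(C) K4 is determined by the class of transitive frames.
(D) KB is determined by the class of symmetric frames.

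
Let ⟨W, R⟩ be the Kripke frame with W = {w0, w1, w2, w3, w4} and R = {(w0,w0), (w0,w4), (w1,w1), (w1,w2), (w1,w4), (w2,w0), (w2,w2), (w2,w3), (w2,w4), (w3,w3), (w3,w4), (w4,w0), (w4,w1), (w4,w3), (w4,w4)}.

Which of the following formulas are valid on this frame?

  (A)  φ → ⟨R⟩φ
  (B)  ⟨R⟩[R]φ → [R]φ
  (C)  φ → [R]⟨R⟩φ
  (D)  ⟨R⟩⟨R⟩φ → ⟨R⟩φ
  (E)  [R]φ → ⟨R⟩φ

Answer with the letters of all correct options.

R is reflexive: each world relates to itself.
R is not symmetric: w1 R w2 but not w2 R w1.
R is not transitive: w0 R w4 and w4 R w1 but not w0 R w1.
R is not euclidean: w1 R w2 and w1 R w1 but not w2 R w1.
R is serial: every world has an R-successor.
(A) φ → ⟨R⟩φ is the dual of axiom T; it is valid on a frame exactly when R is reflexive. R is reflexive, so valid.
(B) ⟨R⟩[R]φ → [R]φ is the dual of axiom 5; it is valid on a frame exactly when R is euclidean. R is not euclidean, so not valid.
(C) φ → [R]⟨R⟩φ is axiom B, which corresponds to symmetry. R is not symmetric — not valid.
(D) the dual of axiom 4: valid iff R is transitive. R is not transitive — not valid.
(E) [R]φ → ⟨R⟩φ is axiom D; it is valid on a frame exactly when R is serial. R is serial, so valid.

A, E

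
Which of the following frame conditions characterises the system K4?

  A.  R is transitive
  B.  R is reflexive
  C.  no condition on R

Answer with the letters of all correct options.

A

(A) K4 is sound and complete for exactly this class.
(B) this class determines T (= KT), not K4.
(C) this class determines K, not K4.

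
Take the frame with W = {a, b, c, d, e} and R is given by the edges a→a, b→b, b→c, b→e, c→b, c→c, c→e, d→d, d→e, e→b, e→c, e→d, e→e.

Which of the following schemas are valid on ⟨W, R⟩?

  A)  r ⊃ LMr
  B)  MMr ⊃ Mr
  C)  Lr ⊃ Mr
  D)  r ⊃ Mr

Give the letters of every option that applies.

R is reflexive: each world relates to itself.
R is symmetric: every R-edge is matched by its reverse.
R is not transitive: b R e and e R d but not b R d.
R is serial: every world has an R-successor.
(A) r ⊃ LMr is axiom B; it is valid on a frame exactly when R is symmetric. R is symmetric, so valid.
(B) the dual of axiom 4: valid iff R is transitive. R is not transitive — not valid.
(C) Lr ⊃ Mr (axiom D) characterises the serial frames. R is serial — valid.
(D) r ⊃ Mr (the dual of axiom T) characterises the reflexive frames. R is reflexive — valid.

A, C, D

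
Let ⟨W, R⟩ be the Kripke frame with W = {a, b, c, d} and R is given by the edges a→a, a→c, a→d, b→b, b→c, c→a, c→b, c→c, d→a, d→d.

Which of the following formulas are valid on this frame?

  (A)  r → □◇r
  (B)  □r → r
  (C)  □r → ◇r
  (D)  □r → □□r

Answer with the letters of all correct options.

A, B, C

R is reflexive: each world relates to itself.
R is symmetric: every R-edge is matched by its reverse.
R is not transitive: a R c and c R b but not a R b.
R is serial: every world has an R-successor.
(A) r → □◇r (axiom B) characterises the symmetric frames. R is symmetric — valid.
(B) □r → r (axiom T) characterises the reflexive frames. R is reflexive — valid.
(C) □r → ◇r is axiom D; it is valid on a frame exactly when R is serial. R is serial, so valid.
(D) □r → □□r is axiom 4, which corresponds to transitivity. R is not transitive — not valid.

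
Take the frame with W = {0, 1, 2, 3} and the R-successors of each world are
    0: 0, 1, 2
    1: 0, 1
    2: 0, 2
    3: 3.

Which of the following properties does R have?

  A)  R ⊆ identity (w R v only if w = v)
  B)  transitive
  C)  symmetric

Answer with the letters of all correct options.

C

(A) not ⊆ identity: 0 R 1 with 0 ≠ 1.
(B) not transitive: 1 R 0 and 0 R 2 but not 1 R 2.
(C) symmetric: every R-edge is matched by its reverse.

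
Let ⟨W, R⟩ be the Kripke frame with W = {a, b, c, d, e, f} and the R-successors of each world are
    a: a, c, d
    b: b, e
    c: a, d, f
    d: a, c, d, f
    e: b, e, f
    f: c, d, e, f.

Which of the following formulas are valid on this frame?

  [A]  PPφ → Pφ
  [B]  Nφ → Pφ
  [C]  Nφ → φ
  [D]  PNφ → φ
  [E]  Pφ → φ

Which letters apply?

R is not reflexive: not c R c.
R is symmetric: every R-edge is matched by its reverse.
R is not transitive: a R c and c R f but not a R f.
R is serial: every world has an R-successor.
R is not a subset of the identity: a R c with a ≠ c.
(A) PPφ → Pφ (the dual of axiom 4) characterises the transitive frames. R is not transitive — not valid.
(B) Nφ → Pφ is axiom D, which corresponds to seriality. R is serial — valid.
(C) Nφ → φ is axiom T, which corresponds to reflexivity. R is not reflexive — not valid.
(D) the dual of axiom B: valid iff R is symmetric. R is symmetric — valid.
(E) Pφ → φ is the converse of T; it holds exactly when R ⊆ identity. Here R ⊄ identity — not valid.

B, D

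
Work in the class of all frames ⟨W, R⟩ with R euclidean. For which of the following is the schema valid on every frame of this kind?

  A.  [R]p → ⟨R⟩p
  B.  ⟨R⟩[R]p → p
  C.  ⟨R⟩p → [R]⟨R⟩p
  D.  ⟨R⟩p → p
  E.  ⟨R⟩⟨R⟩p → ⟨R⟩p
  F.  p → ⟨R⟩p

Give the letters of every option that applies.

(A) [R]p → ⟨R⟩p is axiom D, which corresponds to seriality. Such an R need not be serial — not valid.
(B) ⟨R⟩[R]p → p is the dual of axiom B; it is valid on a frame exactly when R is symmetric. Such an R need not be symmetric, so not valid.
(C) axiom 5: valid iff R is euclidean. Every such R is euclidean — valid.
(D) ⟨R⟩p → p is valid only on frames where every R-edge is a self-loop. Such an R need not be a subset of the identity — not valid.
(E) ⟨R⟩⟨R⟩p → ⟨R⟩p is the dual of axiom 4, which corresponds to transitivity. Such an R need not be transitive — not valid.
(F) p → ⟨R⟩p is the dual of axiom T, which corresponds to reflexivity. Such an R need not be reflexive — not valid.

C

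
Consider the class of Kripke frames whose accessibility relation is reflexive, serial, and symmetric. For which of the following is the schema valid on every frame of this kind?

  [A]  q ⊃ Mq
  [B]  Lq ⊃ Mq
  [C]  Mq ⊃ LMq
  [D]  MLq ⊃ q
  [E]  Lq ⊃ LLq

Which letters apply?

(A) q ⊃ Mq is the dual of axiom T; it is valid on a frame exactly when R is reflexive. Every such R is reflexive, so valid.
(B) axiom D: valid iff R is serial. Every such R is serial — valid.
(C) axiom 5: valid iff R is euclidean. Such an R need not be euclidean — not valid.
(D) the dual of axiom B: valid iff R is symmetric. Every such R is symmetric — valid.
(E) Lq ⊃ LLq is axiom 4; it is valid on a frame exactly when R is transitive. Such an R need not be transitive, so not valid.

A, B, D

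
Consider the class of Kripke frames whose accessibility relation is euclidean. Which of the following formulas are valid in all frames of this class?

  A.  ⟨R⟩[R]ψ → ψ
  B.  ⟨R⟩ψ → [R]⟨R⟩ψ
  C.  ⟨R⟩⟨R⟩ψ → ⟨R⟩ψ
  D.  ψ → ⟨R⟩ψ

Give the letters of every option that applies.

B

(A) ⟨R⟩[R]ψ → ψ is the dual of axiom B; it is valid on a frame exactly when R is symmetric. Such an R need not be symmetric, so not valid.
(B) axiom 5: valid iff R is euclidean. Every such R is euclidean — valid.
(C) ⟨R⟩⟨R⟩ψ → ⟨R⟩ψ (the dual of axiom 4) characterises the transitive frames. Such an R need not be transitive — not valid.
(D) ψ → ⟨R⟩ψ (the dual of axiom T) characterises the reflexive frames. Such an R need not be reflexive — not valid.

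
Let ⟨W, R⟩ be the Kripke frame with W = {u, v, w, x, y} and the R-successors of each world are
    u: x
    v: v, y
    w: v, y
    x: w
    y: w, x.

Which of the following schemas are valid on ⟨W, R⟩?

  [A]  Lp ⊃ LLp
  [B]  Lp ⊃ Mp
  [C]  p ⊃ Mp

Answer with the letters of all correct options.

B

R is not reflexive: not u R u.
R is not transitive: u R x and x R w but not u R w.
R is serial: every world has an R-successor.
(A) Lp ⊃ LLp is axiom 4; it is valid on a frame exactly when R is transitive. R is not transitive, so not valid.
(B) Lp ⊃ Mp (axiom D) characterises the serial frames. R is serial — valid.
(C) p ⊃ Mp is the dual of axiom T, which corresponds to reflexivity. R is not reflexive — not valid.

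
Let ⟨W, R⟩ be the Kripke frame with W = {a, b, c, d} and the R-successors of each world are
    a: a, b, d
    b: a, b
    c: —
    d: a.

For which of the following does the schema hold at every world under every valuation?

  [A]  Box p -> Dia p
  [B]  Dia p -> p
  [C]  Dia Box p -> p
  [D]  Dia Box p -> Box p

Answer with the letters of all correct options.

R is symmetric: every R-edge is matched by its reverse.
R is not euclidean: a R b and a R d but not b R d.
R is not serial: c has no R-successor.
R is not a subset of the identity: a R b with a ≠ b.
(A) axiom D: valid iff R is serial. R is not serial — not valid.
(B) Dia p -> p is the converse of T; it holds exactly when R ⊆ identity. Here R ⊄ identity — not valid.
(C) Dia Box p -> p is the dual of axiom B, which corresponds to symmetry. R is symmetric — valid.
(D) Dia Box p -> Box p is the dual of axiom 5, which corresponds to the euclidean property. R is not euclidean — not valid.

C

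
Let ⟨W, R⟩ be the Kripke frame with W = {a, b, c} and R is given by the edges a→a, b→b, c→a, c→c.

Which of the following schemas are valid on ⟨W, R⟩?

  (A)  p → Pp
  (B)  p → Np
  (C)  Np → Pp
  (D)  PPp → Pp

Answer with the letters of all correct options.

R is reflexive: each world relates to itself.
R is transitive: R is closed under composition.
R is serial: every world has an R-successor.
R is not a subset of the identity: c R a with c ≠ a.
(A) p → Pp is the dual of axiom T; it is valid on a frame exactly when R is reflexive. R is reflexive, so valid.
(B) p → Np is valid only on frames where every R-edge is a self-loop. Here R ⊄ identity — not valid.
(C) axiom D: valid iff R is serial. R is serial — valid.
(D) PPp → Pp is the dual of axiom 4, which corresponds to transitivity. R is transitive — valid.

A, C, D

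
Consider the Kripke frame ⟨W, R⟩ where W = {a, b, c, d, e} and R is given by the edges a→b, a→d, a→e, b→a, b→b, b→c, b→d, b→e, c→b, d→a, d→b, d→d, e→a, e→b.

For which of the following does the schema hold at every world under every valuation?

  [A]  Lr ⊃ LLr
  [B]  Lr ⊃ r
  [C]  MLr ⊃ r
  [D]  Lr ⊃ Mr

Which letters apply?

C, D

R is not reflexive: not a R a.
R is symmetric: every R-edge is matched by its reverse.
R is not transitive: a R b and b R a but not a R a.
R is serial: every world has an R-successor.
(A) axiom 4: valid iff R is transitive. R is not transitive — not valid.
(B) Lr ⊃ r (axiom T) characterises the reflexive frames. R is not reflexive — not valid.
(C) MLr ⊃ r is the dual of axiom B; it is valid on a frame exactly when R is symmetric. R is symmetric, so valid.
(D) axiom D: valid iff R is serial. R is serial — valid.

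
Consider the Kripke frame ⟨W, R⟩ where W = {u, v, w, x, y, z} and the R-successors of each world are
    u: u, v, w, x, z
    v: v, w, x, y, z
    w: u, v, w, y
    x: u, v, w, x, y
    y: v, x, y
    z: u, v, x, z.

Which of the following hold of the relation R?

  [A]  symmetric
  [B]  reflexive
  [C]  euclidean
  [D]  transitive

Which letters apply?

(A) not symmetric: u R v but not v R u.
(B) reflexive: each world relates to itself.
(C) not euclidean: u R v and u R u but not v R u.
(D) not transitive: u R v and v R y but not u R y.

B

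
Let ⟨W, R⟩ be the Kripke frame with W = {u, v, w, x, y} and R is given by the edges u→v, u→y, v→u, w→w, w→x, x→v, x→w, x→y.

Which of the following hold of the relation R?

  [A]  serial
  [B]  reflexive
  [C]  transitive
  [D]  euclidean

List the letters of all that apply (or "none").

none

(A) not serial: y has no R-successor.
(B) not reflexive: not u R u.
(C) not transitive: u R v and v R u but not u R u.
(D) not euclidean: u R v and u R y but not v R y.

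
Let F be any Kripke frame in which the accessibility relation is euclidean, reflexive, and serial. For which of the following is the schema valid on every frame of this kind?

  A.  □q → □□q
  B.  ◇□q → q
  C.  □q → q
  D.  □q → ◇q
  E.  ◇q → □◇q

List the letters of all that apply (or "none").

A relation that is euclidean, reflexive, and serial is also symmetric and transitive.
(A) □q → □□q (axiom 4) characterises the transitive frames. Every such R is transitive — valid.
(B) ◇□q → q is the dual of axiom B; it is valid on a frame exactly when R is symmetric. Every such R is symmetric, so valid.
(C) □q → q (axiom T) characterises the reflexive frames. Every such R is reflexive — valid.
(D) □q → ◇q (axiom D) characterises the serial frames. Every such R is serial — valid.
(E) ◇q → □◇q (axiom 5) characterises the euclidean frames. Every such R is euclidean — valid.

A, B, C, D, E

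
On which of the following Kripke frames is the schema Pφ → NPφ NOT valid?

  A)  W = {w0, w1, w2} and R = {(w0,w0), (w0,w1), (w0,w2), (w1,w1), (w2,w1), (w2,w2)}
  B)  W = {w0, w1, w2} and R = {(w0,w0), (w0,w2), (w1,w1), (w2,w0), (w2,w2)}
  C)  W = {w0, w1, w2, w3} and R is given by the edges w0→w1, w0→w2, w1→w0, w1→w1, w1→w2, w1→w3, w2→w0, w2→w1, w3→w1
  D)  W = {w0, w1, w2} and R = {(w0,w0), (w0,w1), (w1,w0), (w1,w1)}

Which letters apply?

A, C

The schema Pφ → NPφ is axiom 5; it is valid on a frame iff R is euclidean.
(A) R is not euclidean (w0 R w1 and w0 R w0 but not w1 R w0), so the schema fails here.
(B) R is euclidean (any two R-successors of the same world are R-related), so the schema is valid here.
(C) R is not euclidean (w1 R w0 and w1 R w3 but not w0 R w3), so the schema fails here.
(D) R is euclidean (any two R-successors of the same world are R-related), so the schema is valid here.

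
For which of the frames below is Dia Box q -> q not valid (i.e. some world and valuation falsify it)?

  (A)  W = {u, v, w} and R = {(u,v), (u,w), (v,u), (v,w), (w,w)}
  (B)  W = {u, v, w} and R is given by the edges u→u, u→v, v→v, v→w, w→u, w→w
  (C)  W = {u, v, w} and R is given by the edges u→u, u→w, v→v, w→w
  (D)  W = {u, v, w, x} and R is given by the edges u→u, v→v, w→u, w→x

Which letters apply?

A, B, C, D

The schema Dia Box q -> q is the dual of axiom B; it is valid on a frame iff R is symmetric.
(A) R is not symmetric (u R w but not w R u), so the schema fails here.
(B) R is not symmetric (u R v but not v R u), so the schema fails here.
(C) R is not symmetric (u R w but not w R u), so the schema fails here.
(D) R is not symmetric (w R u but not u R w), so the schema fails here.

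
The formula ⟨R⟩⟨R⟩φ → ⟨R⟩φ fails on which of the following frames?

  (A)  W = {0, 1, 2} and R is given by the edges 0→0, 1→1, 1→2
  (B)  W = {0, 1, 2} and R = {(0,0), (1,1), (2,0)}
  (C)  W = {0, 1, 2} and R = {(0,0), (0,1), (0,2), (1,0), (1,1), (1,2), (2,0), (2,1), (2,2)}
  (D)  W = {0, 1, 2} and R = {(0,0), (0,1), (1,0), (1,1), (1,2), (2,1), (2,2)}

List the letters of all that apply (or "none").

The schema ⟨R⟩⟨R⟩φ → ⟨R⟩φ is the dual of axiom 4; it is valid on a frame iff R is transitive.
(A) R is transitive (R is closed under composition), so the schema is valid here.
(B) R is transitive (R is closed under composition), so the schema is valid here.
(C) R is transitive (R is closed under composition), so the schema is valid here.
(D) R is not transitive (0 R 1 and 1 R 2 but not 0 R 2), so the schema fails here.

D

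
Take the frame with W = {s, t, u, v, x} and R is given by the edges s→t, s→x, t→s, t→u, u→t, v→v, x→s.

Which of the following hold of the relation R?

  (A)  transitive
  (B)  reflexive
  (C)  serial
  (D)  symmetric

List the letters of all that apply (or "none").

C, D

(A) not transitive: s R t and t R s but not s R s.
(B) not reflexive: not s R s.
(C) serial: every world has an R-successor.
(D) symmetric: every R-edge is matched by its reverse.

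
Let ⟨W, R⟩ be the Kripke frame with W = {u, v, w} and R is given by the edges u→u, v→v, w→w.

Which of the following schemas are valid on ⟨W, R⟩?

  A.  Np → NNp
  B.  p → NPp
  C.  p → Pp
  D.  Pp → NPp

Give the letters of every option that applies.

A, B, C, D

R is reflexive: each world relates to itself.
R is symmetric: every R-edge is matched by its reverse.
R is transitive: R is closed under composition.
R is euclidean: any two R-successors of the same world are R-related.
(A) Np → NNp is axiom 4; it is valid on a frame exactly when R is transitive. R is transitive, so valid.
(B) p → NPp (axiom B) characterises the symmetric frames. R is symmetric — valid.
(C) p → Pp (the dual of axiom T) characterises the reflexive frames. R is reflexive — valid.
(D) Pp → NPp is axiom 5; it is valid on a frame exactly when R is euclidean. R is euclidean, so valid.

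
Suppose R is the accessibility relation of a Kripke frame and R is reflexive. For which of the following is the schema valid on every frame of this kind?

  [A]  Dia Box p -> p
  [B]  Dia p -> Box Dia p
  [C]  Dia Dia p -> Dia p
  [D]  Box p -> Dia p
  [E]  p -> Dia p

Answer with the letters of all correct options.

D, E

A reflexive relation is serial.
(A) the dual of axiom B: valid iff R is symmetric. Such an R need not be symmetric — not valid.
(B) Dia p -> Box Dia p is axiom 5, which corresponds to the euclidean property. Such an R need not be euclidean — not valid.
(C) Dia Dia p -> Dia p is the dual of axiom 4, which corresponds to transitivity. Such an R need not be transitive — not valid.
(D) Box p -> Dia p is axiom D; it is valid on a frame exactly when R is serial. Every such R is serial, so valid.
(E) the dual of axiom T: valid iff R is reflexive. Every such R is reflexive — valid.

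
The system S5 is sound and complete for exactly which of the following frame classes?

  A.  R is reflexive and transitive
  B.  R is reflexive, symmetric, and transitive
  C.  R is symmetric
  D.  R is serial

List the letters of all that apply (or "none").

B

(A) this class determines S4, not S5.
(B) S5 is sound and complete for exactly this class.
(C) this class determines KB, not S5.
(D) this class determines D, not S5.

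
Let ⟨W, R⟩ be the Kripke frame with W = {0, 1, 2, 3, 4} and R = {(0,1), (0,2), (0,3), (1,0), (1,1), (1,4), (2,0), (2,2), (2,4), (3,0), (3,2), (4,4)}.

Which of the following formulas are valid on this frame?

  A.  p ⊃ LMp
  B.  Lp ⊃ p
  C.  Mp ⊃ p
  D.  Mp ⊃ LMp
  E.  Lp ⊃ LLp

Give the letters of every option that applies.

R is not reflexive: not 0 R 0.
R is not symmetric: 1 R 4 but not 4 R 1.
R is not transitive: 0 R 1 and 1 R 0 but not 0 R 0.
R is not euclidean: 0 R 1 and 0 R 2 but not 1 R 2.
R is not a subset of the identity: 0 R 1 with 0 ≠ 1.
(A) axiom B: valid iff R is symmetric. R is not symmetric — not valid.
(B) Lp ⊃ p (axiom T) characterises the reflexive frames. R is not reflexive — not valid.
(C) Mp ⊃ p is valid only on frames where every R-edge is a self-loop. Here R ⊄ identity — not valid.
(D) Mp ⊃ LMp is axiom 5, which corresponds to the euclidean property. R is not euclidean — not valid.
(E) Lp ⊃ LLp (axiom 4) characterises the transitive frames. R is not transitive — not valid.

none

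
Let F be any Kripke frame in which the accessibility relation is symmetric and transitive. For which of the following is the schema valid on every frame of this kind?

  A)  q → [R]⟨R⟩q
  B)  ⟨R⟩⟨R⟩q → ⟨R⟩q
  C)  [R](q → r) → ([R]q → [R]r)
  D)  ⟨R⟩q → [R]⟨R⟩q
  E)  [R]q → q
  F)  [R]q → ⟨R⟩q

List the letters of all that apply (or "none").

A, B, C, D

A symmetric transitive relation is euclidean (uRv and uRw give vRu by symmetry, then vRw by transitivity).
(A) q → [R]⟨R⟩q (axiom B) characterises the symmetric frames. Every such R is symmetric — valid.
(B) ⟨R⟩⟨R⟩q → ⟨R⟩q is the dual of axiom 4; it is valid on a frame exactly when R is transitive. Every such R is transitive, so valid.
(C) [R](q → r) → ([R]q → [R]r) is the K axiom; it holds on all frames — valid.
(D) ⟨R⟩q → [R]⟨R⟩q is axiom 5; it is valid on a frame exactly when R is euclidean. Every such R is euclidean, so valid.
(E) [R]q → q is axiom T; it is valid on a frame exactly when R is reflexive. Such an R need not be reflexive, so not valid.
(F) [R]q → ⟨R⟩q is axiom D, which corresponds to seriality. Such an R need not be serial — not valid.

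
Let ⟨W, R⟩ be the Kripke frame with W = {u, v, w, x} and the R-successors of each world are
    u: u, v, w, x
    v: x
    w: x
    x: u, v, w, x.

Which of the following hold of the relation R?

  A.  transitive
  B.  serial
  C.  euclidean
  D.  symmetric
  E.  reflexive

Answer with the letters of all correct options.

(A) not transitive: v R x and x R u but not v R u.
(B) serial: every world has an R-successor.
(C) not euclidean: u R v and u R u but not v R u.
(D) not symmetric: u R v but not v R u.
(E) not reflexive: not v R v.

B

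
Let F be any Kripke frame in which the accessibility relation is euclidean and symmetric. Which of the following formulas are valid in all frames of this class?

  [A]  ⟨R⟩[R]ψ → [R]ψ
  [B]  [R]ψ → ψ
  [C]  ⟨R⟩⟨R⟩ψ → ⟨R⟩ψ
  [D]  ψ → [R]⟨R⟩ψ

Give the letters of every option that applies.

A symmetric euclidean relation is transitive (uRv and vRw give vRu by symmetry, then uRw by the euclidean condition, applied at v).
(A) ⟨R⟩[R]ψ → [R]ψ is the dual of axiom 5; it is valid on a frame exactly when R is euclidean. Every such R is euclidean, so valid.
(B) [R]ψ → ψ is axiom T, which corresponds to reflexivity. Such an R need not be reflexive — not valid.
(C) ⟨R⟩⟨R⟩ψ → ⟨R⟩ψ is the dual of axiom 4, which corresponds to transitivity. Every such R is transitive — valid.
(D) ψ → [R]⟨R⟩ψ is axiom B, which corresponds to symmetry. Every such R is symmetric — valid.

A, C, D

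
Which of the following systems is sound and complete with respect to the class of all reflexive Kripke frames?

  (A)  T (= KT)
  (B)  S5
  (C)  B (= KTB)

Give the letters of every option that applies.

(A) T (= KT) is determined by exactly this class.
(B) S5 is determined by the class of reflexive, symmetric, and transitive frames.
(C) B (= KTB) is determined by the class of reflexive and symmetric frames.

A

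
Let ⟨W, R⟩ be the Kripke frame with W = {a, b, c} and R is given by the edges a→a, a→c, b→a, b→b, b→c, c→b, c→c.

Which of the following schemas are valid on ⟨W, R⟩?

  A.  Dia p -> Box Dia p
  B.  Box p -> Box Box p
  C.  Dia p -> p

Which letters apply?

R is not transitive: a R c and c R b but not a R b.
R is not euclidean: a R c and a R a but not c R a.
R is not a subset of the identity: a R c with a ≠ c.
(A) Dia p -> Box Dia p is axiom 5, which corresponds to the euclidean property. R is not euclidean — not valid.
(B) Box p -> Box Box p (axiom 4) characterises the transitive frames. R is not transitive — not valid.
(C) Dia p -> p is the converse of T; it holds exactly when R ⊆ identity. Here R ⊄ identity — not valid.

none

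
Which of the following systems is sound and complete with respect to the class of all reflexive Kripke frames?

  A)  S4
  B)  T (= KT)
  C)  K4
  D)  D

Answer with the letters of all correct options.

(A) S4 is determined by the class of reflexive and transitive frames.
(B) T (= KT) is determined by exactly this class.
(C) K4 is determined by the class of transitive frames.
(D) D is determined by the class of serial frames.

B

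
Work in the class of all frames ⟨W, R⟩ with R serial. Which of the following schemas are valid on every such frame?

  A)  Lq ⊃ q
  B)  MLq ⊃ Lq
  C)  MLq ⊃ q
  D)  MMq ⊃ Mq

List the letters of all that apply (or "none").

(A) Lq ⊃ q (axiom T) characterises the reflexive frames. Such an R need not be reflexive — not valid.
(B) MLq ⊃ Lq (the dual of axiom 5) characterises the euclidean frames. Such an R need not be euclidean — not valid.
(C) MLq ⊃ q (the dual of axiom B) characterises the symmetric frames. Such an R need not be symmetric — not valid.
(D) MMq ⊃ Mq (the dual of axiom 4) characterises the transitive frames. Such an R need not be transitive — not valid.

none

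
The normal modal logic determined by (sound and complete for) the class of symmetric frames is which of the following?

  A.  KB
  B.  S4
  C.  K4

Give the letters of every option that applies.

(A) KB is determined by exactly this class.
(B) S4 is determined by the class of reflexive and transitive frames.
(C) K4 is determined by the class of transitive frames.

A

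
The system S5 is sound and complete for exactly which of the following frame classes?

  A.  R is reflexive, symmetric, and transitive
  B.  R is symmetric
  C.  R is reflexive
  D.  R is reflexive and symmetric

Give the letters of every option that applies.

(A) S5 is sound and complete for exactly this class.
(B) this class determines KB, not S5.
(C) this class determines T (= KT), not S5.
(D) this class determines B (= KTB), not S5.

A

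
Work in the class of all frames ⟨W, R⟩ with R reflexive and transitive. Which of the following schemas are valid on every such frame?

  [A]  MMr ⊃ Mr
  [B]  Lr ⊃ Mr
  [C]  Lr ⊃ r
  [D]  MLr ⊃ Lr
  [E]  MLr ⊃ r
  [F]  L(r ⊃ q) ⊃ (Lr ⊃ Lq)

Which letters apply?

Reflexive relations are serial.
(A) the dual of axiom 4: valid iff R is transitive. Every such R is transitive — valid.
(B) Lr ⊃ Mr is axiom D; it is valid on a frame exactly when R is serial. Every such R is serial, so valid.
(C) Lr ⊃ r (axiom T) characterises the reflexive frames. Every such R is reflexive — valid.
(D) the dual of axiom 5: valid iff R is euclidean. Such an R need not be euclidean — not valid.
(E) the dual of axiom B: valid iff R is symmetric. Such an R need not be symmetric — not valid.
(F) L(r ⊃ q) ⊃ (Lr ⊃ Lq) is axiom K, valid on every Kripke frame — valid.

A, B, C, F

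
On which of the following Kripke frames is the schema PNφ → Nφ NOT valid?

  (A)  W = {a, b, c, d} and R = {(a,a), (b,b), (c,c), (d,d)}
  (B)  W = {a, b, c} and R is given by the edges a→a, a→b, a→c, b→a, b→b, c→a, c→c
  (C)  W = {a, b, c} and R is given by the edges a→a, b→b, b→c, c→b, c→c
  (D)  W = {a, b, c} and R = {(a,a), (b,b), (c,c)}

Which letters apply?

B

The schema PNφ → Nφ is the dual of axiom 5; it is valid on a frame iff R is euclidean.
(A) R is euclidean (any two R-successors of the same world are R-related), so the schema is valid here.
(B) R is not euclidean (a R b and a R c but not b R c), so the schema fails here.
(C) R is euclidean (any two R-successors of the same world are R-related), so the schema is valid here.
(D) R is euclidean (any two R-successors of the same world are R-related), so the schema is valid here.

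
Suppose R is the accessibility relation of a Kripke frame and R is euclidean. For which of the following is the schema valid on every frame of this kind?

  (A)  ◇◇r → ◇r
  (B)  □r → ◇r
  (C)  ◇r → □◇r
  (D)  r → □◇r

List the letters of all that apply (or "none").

C

(A) the dual of axiom 4: valid iff R is transitive. Such an R need not be transitive — not valid.
(B) □r → ◇r is axiom D; it is valid on a frame exactly when R is serial. Such an R need not be serial, so not valid.
(C) ◇r → □◇r is axiom 5; it is valid on a frame exactly when R is euclidean. Every such R is euclidean, so valid.
(D) axiom B: valid iff R is symmetric. Such an R need not be symmetric — not valid.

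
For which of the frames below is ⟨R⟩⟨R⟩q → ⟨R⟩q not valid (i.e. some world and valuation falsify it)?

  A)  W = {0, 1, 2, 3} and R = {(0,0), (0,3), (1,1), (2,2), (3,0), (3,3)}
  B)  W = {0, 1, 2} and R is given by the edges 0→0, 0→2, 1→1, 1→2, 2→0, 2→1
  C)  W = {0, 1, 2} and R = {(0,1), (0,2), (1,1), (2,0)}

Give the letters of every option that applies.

B, C

The schema ⟨R⟩⟨R⟩q → ⟨R⟩q is the dual of axiom 4; it is valid on a frame iff R is transitive.
(A) R is transitive (R is closed under composition), so the schema is valid here.
(B) R is not transitive (0 R 2 and 2 R 1 but not 0 R 1), so the schema fails here.
(C) R is not transitive (0 R 2 and 2 R 0 but not 0 R 0), so the schema fails here.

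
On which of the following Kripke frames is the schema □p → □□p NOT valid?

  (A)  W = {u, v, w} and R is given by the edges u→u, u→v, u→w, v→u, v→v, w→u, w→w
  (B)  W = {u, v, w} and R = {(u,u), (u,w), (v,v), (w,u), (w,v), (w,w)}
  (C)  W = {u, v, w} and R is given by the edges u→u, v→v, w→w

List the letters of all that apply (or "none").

The schema □p → □□p is axiom 4; it is valid on a frame iff R is transitive.
(A) R is not transitive (v R u and u R w but not v R w), so the schema fails here.
(B) R is not transitive (u R w and w R v but not u R v), so the schema fails here.
(C) R is transitive (R is closed under composition), so the schema is valid here.

A, B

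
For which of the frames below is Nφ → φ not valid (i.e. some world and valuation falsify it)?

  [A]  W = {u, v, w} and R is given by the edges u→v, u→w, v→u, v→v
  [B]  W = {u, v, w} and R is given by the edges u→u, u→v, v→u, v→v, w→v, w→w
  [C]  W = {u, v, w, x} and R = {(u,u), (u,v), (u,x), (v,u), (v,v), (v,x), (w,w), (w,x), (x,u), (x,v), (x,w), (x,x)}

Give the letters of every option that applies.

A

The schema Nφ → φ is axiom T; it is valid on a frame iff R is reflexive.
(A) R is not reflexive (not u R u), so the schema fails here.
(B) R is reflexive (each world relates to itself), so the schema is valid here.
(C) R is reflexive (each world relates to itself), so the schema is valid here.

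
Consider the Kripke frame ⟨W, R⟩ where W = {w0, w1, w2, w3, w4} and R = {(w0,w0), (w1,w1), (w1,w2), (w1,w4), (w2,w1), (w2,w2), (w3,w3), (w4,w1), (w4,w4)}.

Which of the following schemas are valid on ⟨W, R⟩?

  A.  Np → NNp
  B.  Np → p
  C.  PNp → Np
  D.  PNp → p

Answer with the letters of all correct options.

B, D

R is reflexive: each world relates to itself.
R is symmetric: every R-edge is matched by its reverse.
R is not transitive: w2 R w1 and w1 R w4 but not w2 R w4.
R is not euclidean: w1 R w2 and w1 R w4 but not w2 R w4.
(A) axiom 4: valid iff R is transitive. R is not transitive — not valid.
(B) Np → p (axiom T) characterises the reflexive frames. R is reflexive — valid.
(C) PNp → Np is the dual of axiom 5; it is valid on a frame exactly when R is euclidean. R is not euclidean, so not valid.
(D) PNp → p is the dual of axiom B; it is valid on a frame exactly when R is symmetric. R is symmetric, so valid.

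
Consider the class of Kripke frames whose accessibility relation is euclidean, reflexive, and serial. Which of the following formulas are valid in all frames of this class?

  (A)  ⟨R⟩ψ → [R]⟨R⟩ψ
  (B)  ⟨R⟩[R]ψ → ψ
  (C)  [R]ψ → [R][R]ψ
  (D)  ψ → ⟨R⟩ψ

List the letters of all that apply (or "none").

A, B, C, D

A relation that is euclidean, reflexive, and serial is also symmetric and transitive.
(A) ⟨R⟩ψ → [R]⟨R⟩ψ (axiom 5) characterises the euclidean frames. Every such R is euclidean — valid.
(B) the dual of axiom B: valid iff R is symmetric. Every such R is symmetric — valid.
(C) [R]ψ → [R][R]ψ (axiom 4) characterises the transitive frames. Every such R is transitive — valid.
(D) ψ → ⟨R⟩ψ is the dual of axiom T; it is valid on a frame exactly when R is reflexive. Every such R is reflexive, so valid.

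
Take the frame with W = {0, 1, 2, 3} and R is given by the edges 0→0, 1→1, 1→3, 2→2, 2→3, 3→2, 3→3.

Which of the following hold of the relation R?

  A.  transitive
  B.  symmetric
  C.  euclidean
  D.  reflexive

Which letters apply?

D

(A) not transitive: 1 R 3 and 3 R 2 but not 1 R 2.
(B) not symmetric: 1 R 3 but not 3 R 1.
(C) not euclidean: 1 R 3 and 1 R 1 but not 3 R 1.
(D) reflexive: each world relates to itself.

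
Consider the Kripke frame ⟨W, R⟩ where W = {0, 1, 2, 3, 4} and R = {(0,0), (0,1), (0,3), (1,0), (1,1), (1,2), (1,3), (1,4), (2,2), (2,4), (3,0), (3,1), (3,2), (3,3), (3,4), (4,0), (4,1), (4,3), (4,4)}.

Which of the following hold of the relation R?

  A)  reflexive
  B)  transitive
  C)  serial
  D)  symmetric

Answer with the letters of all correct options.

(A) reflexive: each world relates to itself.
(B) not transitive: 0 R 1 and 1 R 2 but not 0 R 2.
(C) serial: every world has an R-successor.
(D) not symmetric: 1 R 2 but not 2 R 1.

A, C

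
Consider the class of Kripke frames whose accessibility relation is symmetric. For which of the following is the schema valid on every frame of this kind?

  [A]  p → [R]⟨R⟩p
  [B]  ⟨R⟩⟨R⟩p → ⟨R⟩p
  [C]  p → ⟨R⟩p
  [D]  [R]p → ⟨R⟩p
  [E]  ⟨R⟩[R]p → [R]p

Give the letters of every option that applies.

(A) p → [R]⟨R⟩p (axiom B) characterises the symmetric frames. Every such R is symmetric — valid.
(B) ⟨R⟩⟨R⟩p → ⟨R⟩p (the dual of axiom 4) characterises the transitive frames. Such an R need not be transitive — not valid.
(C) p → ⟨R⟩p (the dual of axiom T) characterises the reflexive frames. Such an R need not be reflexive — not valid.
(D) axiom D: valid iff R is serial. Such an R need not be serial — not valid.
(E) ⟨R⟩[R]p → [R]p (the dual of axiom 5) characterises the euclidean frames. Such an R need not be euclidean — not valid.

A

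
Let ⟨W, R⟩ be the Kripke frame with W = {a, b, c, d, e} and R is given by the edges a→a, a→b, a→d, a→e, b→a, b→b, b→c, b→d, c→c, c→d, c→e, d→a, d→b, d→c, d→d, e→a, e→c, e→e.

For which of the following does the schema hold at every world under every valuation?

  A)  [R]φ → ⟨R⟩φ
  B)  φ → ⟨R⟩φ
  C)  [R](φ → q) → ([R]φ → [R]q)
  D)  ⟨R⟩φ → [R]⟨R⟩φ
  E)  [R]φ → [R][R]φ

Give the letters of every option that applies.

A, B, C

R is reflexive: each world relates to itself.
R is not transitive: a R b and b R c but not a R c.
R is not euclidean: a R b and a R e but not b R e.
R is serial: every world has an R-successor.
(A) [R]φ → ⟨R⟩φ is axiom D, which corresponds to seriality. R is serial — valid.
(B) φ → ⟨R⟩φ (the dual of axiom T) characterises the reflexive frames. R is reflexive — valid.
(C) this is just K, valid on every normal frame.
(D) ⟨R⟩φ → [R]⟨R⟩φ is axiom 5; it is valid on a frame exactly when R is euclidean. R is not euclidean, so not valid.
(E) axiom 4: valid iff R is transitive. R is not transitive — not valid.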